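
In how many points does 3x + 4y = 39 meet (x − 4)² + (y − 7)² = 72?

2

Substituting the line into the circle gives 25x² − 194x − 775 = 0.
Δ = 37636 − (−77500) = 115136.
Two real roots: the line is a secant.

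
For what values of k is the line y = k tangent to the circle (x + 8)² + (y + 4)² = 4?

k = −6 or k = −2

For a tangent, require d(centre, line) = r = 2.
|0·(−8) + 1·(−4) − k| / √1 = 2
|k − (−4)| = 2, so k = −2 or k = −6.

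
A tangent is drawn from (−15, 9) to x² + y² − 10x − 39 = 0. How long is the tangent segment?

Centre (5, 0), r² = 64. |PO|² = (−20)² + (9)² = 481.
Power of the point: PT² = |PO|² − r² = 417, so PT = √417.

√417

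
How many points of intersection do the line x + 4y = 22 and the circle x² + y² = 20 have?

d² = (1·0 + 4·0 − (22))²/17 = 484/17; r² = 20.
Since d² > r², the line lies outside the circle.

0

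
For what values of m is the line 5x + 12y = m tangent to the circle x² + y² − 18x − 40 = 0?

For a tangent, require d(centre, line) = r = 11.
|5·9 + 12·0 − m| / √169 = 11
|m − (45)| = 11·13, so m = 188 or m = −98.

m = −98 or m = 188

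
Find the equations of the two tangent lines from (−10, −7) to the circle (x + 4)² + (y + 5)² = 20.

Let a tangent through (−10, −7) have slope m. Its distance from (−4, −5) must equal 2√5:
(6m − (2))² = 20(m² + 1)
2m² − 3m − 2 = 0, so m = −1/2 or m = 2.
With m = −1/2: x + 2y = −24. With m = 2: 2x − y = −13.

x + 2y = −24 and 2x − y = −13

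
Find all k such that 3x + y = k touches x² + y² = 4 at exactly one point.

k = ±2√10

The line touches the circle iff its distance from (0, 0) is 2:
|3·0 + 1·0 − k| / √10 = 2
|k| = 2√10.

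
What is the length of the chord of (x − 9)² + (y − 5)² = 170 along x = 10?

26

Centre (9, 5), r² = 170. Perpendicular distance d from centre to line = |−1| / √1 = 1.
Chord = 2√(r² − d²) = 2·√(169) = 26.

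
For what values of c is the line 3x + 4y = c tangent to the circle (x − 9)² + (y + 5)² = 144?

c = −53 or c = 67

Tangency holds when the distance from the centre (9, −5) to the line equals the radius 12:
|3·9 + 4·(−5) − c| / √25 = 12
|c − (7)| = 12·5, so c = 67 or c = −53.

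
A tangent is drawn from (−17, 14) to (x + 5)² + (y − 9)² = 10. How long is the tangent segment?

With centre O = (−5, 9), |OP|² = 169 and r² = 10.
By the tangent–radius right angle, tangent length = √(|PO|² − r²) = √159.

√159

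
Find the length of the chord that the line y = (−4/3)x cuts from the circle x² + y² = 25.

10

Express y = (−4x)/3 and substitute into the circle:
25x² − 225 = 0  ⟹  x² − 9 = 0
x = 3 or x = −3, giving (3, −4) and (−3, 4).
Chord length = distance between (3, −4) and (−3, 4) = √100 = 10.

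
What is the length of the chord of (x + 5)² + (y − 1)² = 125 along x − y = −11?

15√2

The distance from (−5, 1) to the line is 5/√2, and r² = 125.
Half the chord is √(r² − d²) = √(225/2), so the full chord is 15√2.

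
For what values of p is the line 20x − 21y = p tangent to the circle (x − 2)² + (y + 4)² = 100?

For a tangent, require d(centre, line) = r = 10.
|20·2 − 21·(−4) − p| / √841 = 10
|p − (124)| = 10·29, so p = 414 or p = −166.

p = −166 or p = 414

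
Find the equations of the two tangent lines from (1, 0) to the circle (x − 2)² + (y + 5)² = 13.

A line y − (0) = m(x − (1)) is tangent when its distance from (2, −5) is √13:
(1m − (−5))² = 13(m² + 1)
6m² − 5m − 6 = 0, so m = −2/3 or m = 3/2.
Through (1, 0) these give 2x + 3y = 2 and 3x − 2y = 3.

2x + 3y = 2 and 3x − 2y = 3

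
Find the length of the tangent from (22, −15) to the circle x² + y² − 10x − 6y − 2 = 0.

√577

Centre (5, 3), r² = 36. |PO|² = (17)² + (−18)² = 613.
Power of the point: PT² = |PO|² − r² = 577, so PT = √577.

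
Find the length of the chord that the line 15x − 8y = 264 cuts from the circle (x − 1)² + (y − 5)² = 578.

The distance from (1, 5) to the line is 289/√289, and r² = 578.
Chord = 2√(r² − d²) = 2·√(289) = 34.

34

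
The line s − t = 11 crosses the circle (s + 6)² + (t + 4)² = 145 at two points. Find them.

(−5, −16) and (6, −5)

Express t = s − 11 and substitute into the circle:
2s² − 2s − 60 = 0  ⟹  s² − s − 30 = 0
s = 6 or s = −5, giving (6, −5) and (−5, −16).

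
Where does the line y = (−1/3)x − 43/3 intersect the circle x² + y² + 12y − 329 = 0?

From the line, y = (−43 − x)/3. Substituting:
10x² + 50x − 2660 = 0  ⟹  x² + 5x − 266 = 0
x = 14 or x = −19, giving (14, −19) and (−19, −8).

(−19, −8) and (14, −19)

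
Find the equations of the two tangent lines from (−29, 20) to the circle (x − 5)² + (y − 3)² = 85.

2x + 9y = 122 and 6x + 7y = −34

Let a tangent through (−29, 20) have slope m. Its distance from (5, 3) must equal √85:
[m·(34) − (−17)]² = 85(m² + 1)
63m² + 68m + 12 = 0, so m = −2/9 or m = −6/7.
With m = −2/9: 2x + 9y = 122. With m = −6/7: 6x + 7y = −34.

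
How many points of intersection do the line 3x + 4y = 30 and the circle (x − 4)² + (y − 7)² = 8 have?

2

d² = (3·4 + 4·7 − (30))²/25 = 4; r² = 8.
Since d² < r², the line cuts the circle twice.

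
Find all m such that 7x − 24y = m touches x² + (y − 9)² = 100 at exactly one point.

Tangency holds when the distance from the centre (0, 9) to the line equals the radius 10:
|7·0 − 24·9 − m| / √625 = 10
|m − (−216)| = 10·25, so m = 34 or m = −466.

m = −466 or m = 34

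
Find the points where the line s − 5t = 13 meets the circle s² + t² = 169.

From the line, t = (−13 + s)/5. Substituting:
26s² − 26s − 4056 = 0  ⟹  s² − s − 156 = 0
s = 13 or s = −12, giving (13, 0) and (−12, −5).

(−12, −5) and (13, 0)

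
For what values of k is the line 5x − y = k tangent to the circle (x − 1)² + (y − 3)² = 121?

k = 2 ± 11√26

For a tangent, require d(centre, line) = r = 11.
|5·1 − 1·3 − k| / √26 = 11
|k − (2)| = 11√26.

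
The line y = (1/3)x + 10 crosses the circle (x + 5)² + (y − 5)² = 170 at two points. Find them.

Express y = (30 + x)/3 and substitute into the circle:
10x² + 120x − 1080 = 0  ⟹  x² + 12x − 108 = 0
x = 6 or x = −18, giving (6, 12) and (−18, 4).

(−18, 4) and (6, 12)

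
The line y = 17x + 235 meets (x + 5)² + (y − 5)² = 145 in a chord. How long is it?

√290

The distance from (−5, 5) to the line is 145/√290, and r² = 145.
Half the chord is √(r² − d²) = √(145/2), so the full chord is √290.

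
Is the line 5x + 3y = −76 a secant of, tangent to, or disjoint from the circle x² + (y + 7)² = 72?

disjoint

Centre (0, −7), r² = 72. Distance² from centre to line = (55)²/34 = 3025/34.
Since d² > r², the line lies outside the circle.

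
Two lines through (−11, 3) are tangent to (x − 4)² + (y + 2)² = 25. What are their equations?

Write the tangent as mx − y + (3 − m·(−11)) = 0 and set its distance from the centre to 5:
(15m − (−5))² = 25(m² + 1)
4m² + 3m = 0, so m = 0 or m = −3/4.
With m = 0: y = 3. With m = −3/4: 3x + 4y = −21.

y = 3 and 3x + 4y = −21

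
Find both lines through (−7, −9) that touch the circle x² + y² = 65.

8x + y = −65 and x − 8y = 65

Let a tangent through (−7, −9) have slope m. Its distance from (0, 0) must equal √65:
(7m − (9))² = 65(m² + 1)
8m² + 63m − 8 = 0, so m = −8 or m = 1/8.
With m = −8: 8x + y = −65. With m = 1/8: x − 8y = 65.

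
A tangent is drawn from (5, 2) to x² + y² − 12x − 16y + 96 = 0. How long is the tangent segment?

√33

With centre O = (6, 8), |OP|² = 37 and r² = 4.
By the tangent–radius right angle, tangent length = √(|PO|² − r²) = √33.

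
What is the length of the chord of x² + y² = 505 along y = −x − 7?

31√2

The distance from (0, 0) to the line is 7/√2, and r² = 505.
Chord = 2√(r² − d²) = 2·√(961/2) = 31√2.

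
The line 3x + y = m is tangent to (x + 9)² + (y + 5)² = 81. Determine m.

The line touches the circle iff its distance from (−9, −5) is 9:
|3·(−9) + 1·(−5) − m| / √10 = 9
|m − (−32)| = 9√10.

m = −32 ± 9√10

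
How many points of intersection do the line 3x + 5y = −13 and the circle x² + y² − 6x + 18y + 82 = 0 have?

0

Substituting the line into the circle gives 34x² − 342x + 1049 = 0.
Δ = 116964 − 142664 = −25700.
No real roots: the line does not meet the circle.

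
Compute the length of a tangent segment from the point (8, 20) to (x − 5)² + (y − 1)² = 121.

Centre (5, 1), r² = 121. |PO|² = (3)² + (19)² = 370.
By the tangent–radius right angle, tangent length = √(|PO|² − r²) = √249.

√249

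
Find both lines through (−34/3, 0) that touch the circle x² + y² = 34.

Write the tangent as mx − y + (0 − m·(−34/3)) = 0 and set its distance from the centre to √34:
(34/3m − (0))² = 34(m² + 1)
25m² − 9 = 0, so m = −3/5 or m = 3/5.
With m = −3/5: 3x + 5y = −34. With m = 3/5: 3x − 5y = −34.

3x + 5y = −34 and 3x − 5y = −34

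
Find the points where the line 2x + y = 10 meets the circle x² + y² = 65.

(1, 8) and (7, −4)

Substitute y = −2x + 10:
5x² − 40x + 35 = 0  ⟹  x² − 8x + 7 = 0
x = 7 or x = 1, giving (7, −4) and (1, 8).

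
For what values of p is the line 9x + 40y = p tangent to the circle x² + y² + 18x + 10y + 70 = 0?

The line touches the circle iff its distance from (−9, −5) is 6:
|9·(−9) + 40·(−5) − p| / √1681 = 6
|p − (−281)| = 6·41, so p = −35 or p = −527.

p = −527 or p = −35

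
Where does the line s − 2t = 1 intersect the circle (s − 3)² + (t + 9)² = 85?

From the line, t = (−1 + s)/2. Substituting:
5s² + 10s − 15 = 0  ⟹  s² + 2s − 3 = 0
s = 1 or s = −3, giving (1, 0) and (−3, −2).

(−3, −2) and (1, 0)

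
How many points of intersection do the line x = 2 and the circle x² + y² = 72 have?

2

d² = (1·0 + 0·0 − (2))² = 4; r² = 72.
Since d² < r², the line cuts the circle twice.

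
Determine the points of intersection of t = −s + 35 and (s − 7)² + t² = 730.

(8, 27) and (34, 1)

Substitute t = −s + 35:
2s² − 84s + 544 = 0  ⟹  s² − 42s + 272 = 0
s = 34 or s = 8, giving (34, 1) and (8, 27).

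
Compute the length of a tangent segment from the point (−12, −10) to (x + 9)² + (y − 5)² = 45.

3√21

With centre O = (−9, 5), |OP|² = 234 and r² = 45.
Power of the point: PT² = |PO|² − r² = 189, so PT = 3√21.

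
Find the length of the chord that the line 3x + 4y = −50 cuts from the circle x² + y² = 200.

20

Express y = (−50 − 3x)/4 and substitute into the circle:
25x² + 300x − 700 = 0  ⟹  x² + 12x − 28 = 0
x = 2 or x = −14, giving (2, −14) and (−14, −2).
Chord length = distance between (2, −14) and (−14, −2) = √400 = 20.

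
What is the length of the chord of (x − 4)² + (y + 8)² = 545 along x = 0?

46

Centre (4, −8), r² = 545. Perpendicular distance d from centre to line = |4| / √1 = 4.
Chord = 2√(r² − d²) = 2·√(529) = 46.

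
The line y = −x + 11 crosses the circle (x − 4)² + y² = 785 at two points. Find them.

(−12, 23) and (27, −16)

From the line, y = −x + 11. Substituting:
2x² − 30x − 648 = 0  ⟹  x² − 15x − 324 = 0
x = 27 or x = −12, giving (27, −16) and (−12, 23).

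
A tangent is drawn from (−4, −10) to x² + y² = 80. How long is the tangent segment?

6

Centre (0, 0), r² = 80. |PO|² = (−4)² + (−10)² = 116.
The tangent meets the radius at right angles, so tangent² = |PO|² − r² = 116 − 80 = 36.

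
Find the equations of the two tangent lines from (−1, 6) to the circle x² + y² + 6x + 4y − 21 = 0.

3x − 5y = −33 and 5x + 3y = 13

A line y − (6) = m(x − (−1)) is tangent when its distance from (−3, −2) is √34:
(−2m − (−8))² = 34(m² + 1)
15m² + 16m − 15 = 0, so m = 3/5 or m = −5/3.
Through (−1, 6) these give 3x − 5y = −33 and 5x + 3y = 13.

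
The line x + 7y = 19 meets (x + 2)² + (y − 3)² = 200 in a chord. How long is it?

Centre (−2, 3), r² = 200. Perpendicular distance d from centre to line = |0| / √50 = 0/√50.
Half the chord is √(r² − d²) = √(200), so the full chord is 20√2.

20√2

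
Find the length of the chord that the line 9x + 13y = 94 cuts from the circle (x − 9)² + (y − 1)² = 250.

10√10

Centre (9, 1), r² = 250. Perpendicular distance d from centre to line = |0| / √250 = 0/√250.
Chord = 2√(r² − d²) = 2·√(250) = 10√10.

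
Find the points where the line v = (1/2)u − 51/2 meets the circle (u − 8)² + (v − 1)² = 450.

Substitute v = (−51 + u)/2:
5u² − 170u + 1265 = 0  ⟹  u² − 34u + 253 = 0
u = 23 or u = 11, giving (23, −14) and (11, −20).

(11, −20) and (23, −14)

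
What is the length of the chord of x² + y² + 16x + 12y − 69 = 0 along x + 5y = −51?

5√26

Centre (−8, −6), r² = 169. Perpendicular distance d from centre to line = |13| / √26 = 13/√26.
Half the chord is √(r² − d²) = √(325/2), so the full chord is 5√26.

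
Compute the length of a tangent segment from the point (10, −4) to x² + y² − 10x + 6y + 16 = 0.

With centre O = (5, −3), |OP|² = 26 and r² = 18.
The tangent meets the radius at right angles, so tangent² = |PO|² − r² = 26 − 18 = 8.

2√2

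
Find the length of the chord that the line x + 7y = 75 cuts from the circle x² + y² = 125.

The distance from (0, 0) to the line is 75/√50, and r² = 125.
Chord = 2√(r² − d²) = 2·√(25/2) = 5√2.

5√2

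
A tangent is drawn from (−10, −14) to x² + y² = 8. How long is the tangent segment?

The centre is (0, 0) and r = 2√2. The square of the distance from P to the centre is 100 + 196 = 296.
The tangent meets the radius at right angles, so tangent² = |PO|² − r² = 296 − 8 = 288.

12√2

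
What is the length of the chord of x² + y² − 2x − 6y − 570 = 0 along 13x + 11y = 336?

2√290

The distance from (1, 3) to the line is 290/√290, and r² = 580.
Half the chord is √(r² − d²) = √(290), so the full chord is 2√290.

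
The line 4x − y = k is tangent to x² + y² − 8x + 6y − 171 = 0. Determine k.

Tangency holds when the distance from the centre (4, −3) to the line equals the radius 14:
|4·4 − 1·(−3) − k| / √17 = 14
|k − (19)| = 14√17.

k = 19 ± 14√17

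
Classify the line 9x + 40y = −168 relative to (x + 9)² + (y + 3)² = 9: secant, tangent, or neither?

secant

Centre (−9, −3), r² = 9. Distance² from centre to line = (−33)²/1681 = 1089/1681.
Since d² < r², the line cuts the circle twice.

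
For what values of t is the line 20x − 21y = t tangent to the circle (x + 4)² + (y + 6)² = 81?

For a tangent, require d(centre, line) = r = 9.
|20·(−4) − 21·(−6) − t| / √841 = 9
|t − (46)| = 9·29, so t = 307 or t = −215.

t = −215 or t = 307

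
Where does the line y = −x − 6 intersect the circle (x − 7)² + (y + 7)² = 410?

(−10, 4) and (18, −24)

From the line, y = −x − 6. Substituting:
2x² − 16x − 360 = 0  ⟹  x² − 8x − 180 = 0
x = 18 or x = −10, giving (18, −24) and (−10, 4).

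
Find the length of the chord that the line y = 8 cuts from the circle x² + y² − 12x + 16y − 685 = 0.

Express y = 8 and substitute into the circle:
x² − 12x − 493 = 0
x = 29 or x = −17, giving (29, 8) and (−17, 8).
Chord length = distance between (29, 8) and (−17, 8) = √2116 = 46.

46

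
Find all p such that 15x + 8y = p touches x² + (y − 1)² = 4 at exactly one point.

p = −26 or p = 42

For a tangent, require d(centre, line) = r = 2.
|15·0 + 8·1 − p| / √289 = 2
|p − (8)| = 2·17, so p = 42 or p = −26.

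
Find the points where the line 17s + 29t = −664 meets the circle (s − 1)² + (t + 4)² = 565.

(−22, −10) and (7, −27)

Express t = (−664 − 17s)/29 and substitute into the circle:
1130s² + 16950s − 174020 = 0  ⟹  s² + 15s − 154 = 0
s = 7 or s = −22, giving (7, −27) and (−22, −10).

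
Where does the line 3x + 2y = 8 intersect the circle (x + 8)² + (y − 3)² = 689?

(−16, 28) and (12, −14)

From the line, y = (8 − 3x)/2. Substituting:
13x² + 52x − 2496 = 0  ⟹  x² + 4x − 192 = 0
x = 12 or x = −16, giving (12, −14) and (−16, 28).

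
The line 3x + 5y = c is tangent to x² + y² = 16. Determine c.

c = ±4√34

Tangency holds when the distance from the centre (0, 0) to the line equals the radius 4:
|3·0 + 5·0 − c| / √34 = 4
|c| = 4√34.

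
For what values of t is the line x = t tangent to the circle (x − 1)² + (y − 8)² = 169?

t = −12 or t = 14

Tangency holds when the distance from the centre (1, 8) to the line equals the radius 13:
|1·1 + 0·8 − t| / √1 = 13
|t − (1)| = 13, so t = 14 or t = −12.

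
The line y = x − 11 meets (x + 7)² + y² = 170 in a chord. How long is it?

4√2

Substitute y = x − 11:
2x² − 8x = 0  ⟹  x² − 4x = 0
x = 4 or x = 0, giving (4, −7) and (0, −11).
Chord length = distance between (4, −7) and (0, −11) = √32 = 4√2.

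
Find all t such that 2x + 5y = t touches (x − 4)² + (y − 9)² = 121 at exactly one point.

t = 53 ± 11√29

For a tangent, require d(centre, line) = r = 11.
|2·4 + 5·9 − t| / √29 = 11
|t − (53)| = 11√29.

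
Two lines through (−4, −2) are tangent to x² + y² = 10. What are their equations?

Write the tangent as mx − y + (−2 − m·(−4)) = 0 and set its distance from the centre to √10:
[m·(4) − (2)]² = 10(m² + 1)
3m² − 8m − 3 = 0, so m = 3 or m = −1/3.
Through (−4, −2) these give 3x − y = −10 and x + 3y = −10.

3x − y = −10 and x + 3y = −10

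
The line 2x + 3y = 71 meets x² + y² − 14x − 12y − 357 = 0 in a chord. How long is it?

10√13

Centre (7, 6), r² = 442. Perpendicular distance d from centre to line = |−39| / √13 = 39/√13.
Half the chord is √(r² − d²) = √(325), so the full chord is 10√13.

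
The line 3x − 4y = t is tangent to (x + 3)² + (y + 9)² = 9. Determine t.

t = 12 or t = 42

Tangency holds when the distance from the centre (−3, −9) to the line equals the radius 3:
|3·(−3) − 4·(−9) − t| / √25 = 3
|t − (27)| = 3·5, so t = 42 or t = 12.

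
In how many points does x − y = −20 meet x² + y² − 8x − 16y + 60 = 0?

0

Centre (4, 8), r² = 20. Distance² from centre to line = (16)²/2 = 128.
Since d² > r², the line lies outside the circle.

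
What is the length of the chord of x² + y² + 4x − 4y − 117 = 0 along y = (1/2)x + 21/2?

8√5

Centre (−2, 2), r² = 125. Perpendicular distance d from centre to line = |15| / √5 = 15/√5.
Half the chord is √(r² − d²) = √(80), so the full chord is 8√5.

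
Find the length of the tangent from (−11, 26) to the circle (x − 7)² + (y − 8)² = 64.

With centre O = (7, 8), |OP|² = 648 and r² = 64.
The tangent meets the radius at right angles, so tangent² = |PO|² − r² = 648 − 64 = 584.

2√146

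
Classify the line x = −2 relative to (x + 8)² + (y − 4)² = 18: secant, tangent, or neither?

neither

Centre (−8, 4), r² = 18. Distance² from centre to line = (−6)² = 36.
Since d² > r², the line lies outside the circle.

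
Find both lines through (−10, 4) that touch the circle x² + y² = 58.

Let a tangent through (−10, 4) have slope m. Its distance from (0, 0) must equal √58:
(10m − (−4))² = 58(m² + 1)
21m² + 40m − 21 = 0, so m = 3/7 or m = −7/3.
With m = 3/7: 3x − 7y = −58. With m = −7/3: 7x + 3y = −58.

3x − 7y = −58 and 7x + 3y = −58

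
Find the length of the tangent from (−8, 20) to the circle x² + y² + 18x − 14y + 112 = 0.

2√38

The centre is (−9, 7) and r = 3√2. The square of the distance from P to the centre is 1 + 169 = 170.
By the tangent–radius right angle, tangent length = √(|PO|² − r²) = √152 = 2√38.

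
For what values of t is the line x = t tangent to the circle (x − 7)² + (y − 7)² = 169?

t = −6 or t = 20

The line touches the circle iff its distance from (7, 7) is 13:
|1·7 + 0·7 − t| / √1 = 13
|t − (7)| = 13, so t = 20 or t = −6.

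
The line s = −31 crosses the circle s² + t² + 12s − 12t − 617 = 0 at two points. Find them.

(−31, −2) and (−31, 14)

The line gives s = −31. Substituting into the circle:
t² − 12t − 28 = 0
t = 14 or t = −2, giving (−31, 14) and (−31, −2).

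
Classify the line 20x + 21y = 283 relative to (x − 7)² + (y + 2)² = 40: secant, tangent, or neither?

neither

Substituting the line into the circle gives 841x² − 19174x + 109594 = 0.
Discriminant = (−19174)² − 4·841·(109594) = −1031940 < 0.
No real roots: the line does not meet the circle.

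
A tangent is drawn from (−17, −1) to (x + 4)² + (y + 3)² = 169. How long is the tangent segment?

With centre O = (−4, −3), |OP|² = 173 and r² = 169.
Power of the point: PT² = |PO|² − r² = 4, so PT = 2.

2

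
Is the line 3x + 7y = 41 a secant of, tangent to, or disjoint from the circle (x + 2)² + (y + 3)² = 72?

disjoint

Substituting the line into the circle gives 58x² − 176x + 512 = 0.
Δ = 30976 − 118784 = −87808.
No real roots: the line does not meet the circle.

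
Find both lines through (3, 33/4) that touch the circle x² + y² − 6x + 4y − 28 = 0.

Let a tangent through (3, 33/4) have slope m. Its distance from (3, −2) must equal √41:
[m·(0) − (−41/4)]² = 41(m² + 1)
16m² − 25 = 0, so m = −5/4 or m = 5/4.
Through (3, 33/4) these give 5x + 4y = 48 and 5x − 4y = −18.

5x + 4y = 48 and 5x − 4y = −18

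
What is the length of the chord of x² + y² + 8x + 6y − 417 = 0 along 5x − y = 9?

The distance from (−4, −3) to the line is 26/√26, and r² = 442.
Half the chord is √(r² − d²) = √(416), so the full chord is 8√26.

8√26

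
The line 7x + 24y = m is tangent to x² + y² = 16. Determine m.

m = −100 or m = 100

For a tangent, require d(centre, line) = r = 4.
|7·0 + 24·0 − m| / √625 = 4
|m| = 4·25, so m = 100 or m = −100.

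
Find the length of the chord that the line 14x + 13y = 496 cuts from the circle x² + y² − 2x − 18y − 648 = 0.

2√365

From the line, y = (496 − 14x)/13. Substituting:
365x² − 10950x + 20440 = 0  ⟹  x² − 30x + 56 = 0
x = 28 or x = 2, giving (28, 8) and (2, 36).
Chord length = distance between (28, 8) and (2, 36) = √1460 = 2√365.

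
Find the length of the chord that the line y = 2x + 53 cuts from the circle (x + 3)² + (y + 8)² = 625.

4√5

From the line, y = 2x + 53. Substituting:
5x² + 250x + 3105 = 0  ⟹  x² + 50x + 621 = 0
x = −23 or x = −27, giving (−23, 7) and (−27, −1).
|(−23, 7) − (−27, −1)| = √((4)² + (8)²) = 4√5.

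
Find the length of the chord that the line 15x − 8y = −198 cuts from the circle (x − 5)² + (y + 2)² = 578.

Express y = (198 + 15x)/8 and substitute into the circle:
289x² + 5780x + 10404 = 0  ⟹  x² + 20x + 36 = 0
x = −2 or x = −18, giving (−2, 21) and (−18, −9).
Chord length = distance between (−2, 21) and (−18, −9) = √1156 = 34.

34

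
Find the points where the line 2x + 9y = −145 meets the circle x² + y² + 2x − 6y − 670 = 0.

(−23, −11) and (13, −19)

Substitute y = (−145 − 2x)/9:
85x² + 850x − 25415 = 0  ⟹  x² + 10x − 299 = 0
x = 13 or x = −23, giving (13, −19) and (−23, −11).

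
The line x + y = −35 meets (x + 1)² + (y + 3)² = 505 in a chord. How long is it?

7√2

From the line, y = −x − 35. Substituting:
2x² + 66x + 520 = 0  ⟹  x² + 33x + 260 = 0
x = −13 or x = −20, giving (−13, −22) and (−20, −15).
|(−13, −22) − (−20, −15)| = √((7)² + (−7)²) = 7√2.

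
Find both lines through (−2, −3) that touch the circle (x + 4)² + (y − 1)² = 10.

x + 3y = −11 and 3x − y = −3

Write the tangent as mx − y + (−3 − m·(−2)) = 0 and set its distance from the centre to √10:
[m·(−2) − (4)]² = 10(m² + 1)
3m² − 8m − 3 = 0, so m = −1/3 or m = 3.
With m = −1/3: x + 3y = −11. With m = 3: 3x − y = −3.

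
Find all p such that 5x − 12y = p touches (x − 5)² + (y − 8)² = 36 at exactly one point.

p = −149 or p = 7

The line touches the circle iff its distance from (5, 8) is 6:
|5·5 − 12·8 − p| / √169 = 6
|p − (−71)| = 6·13, so p = 7 or p = −149.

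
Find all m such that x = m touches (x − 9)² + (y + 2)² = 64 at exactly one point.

m = 1 or m = 17

Tangency holds when the distance from the centre (9, −2) to the line equals the radius 8:
|1·9 + 0·(−2) − m| / √1 = 8
|m − (9)| = 8, so m = 17 or m = 1.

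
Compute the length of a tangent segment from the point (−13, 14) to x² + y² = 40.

With centre O = (0, 0), |OP|² = 365 and r² = 40.
By the tangent–radius right angle, tangent length = √(|PO|² − r²) = √325 = 5√13.

5√13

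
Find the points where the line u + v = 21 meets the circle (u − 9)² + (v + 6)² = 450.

Express v = −u + 21 and substitute into the circle:
2u² − 72u + 360 = 0  ⟹  u² − 36u + 180 = 0
u = 30 or u = 6, giving (30, −9) and (6, 15).

(6, 15) and (30, −9)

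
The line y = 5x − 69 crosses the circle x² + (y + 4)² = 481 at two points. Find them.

(9, −24) and (16, 11)

From the line, y = 5x − 69. Substituting:
26x² − 650x + 3744 = 0  ⟹  x² − 25x + 144 = 0
x = 16 or x = 9, giving (16, 11) and (9, −24).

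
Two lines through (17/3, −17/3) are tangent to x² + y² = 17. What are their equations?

4x + y = 17 and x + 4y = −17

A line y − (−17/3) = m(x − (17/3)) is tangent when its distance from (0, 0) is √17:
[m·(−17/3) − (17/3)]² = 17(m² + 1)
4m² + 17m + 4 = 0, so m = −4 or m = −1/4.
With m = −4: 4x + y = 17. With m = −1/4: x + 4y = −17.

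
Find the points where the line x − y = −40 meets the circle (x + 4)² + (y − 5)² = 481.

Express y = x + 40 and substitute into the circle:
2x² + 78x + 760 = 0  ⟹  x² + 39x + 380 = 0
x = −19 or x = −20, giving (−19, 21) and (−20, 20).

(−20, 20) and (−19, 21)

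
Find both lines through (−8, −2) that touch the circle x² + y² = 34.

Write the tangent as mx − y + (−2 − m·(−8)) = 0 and set its distance from the centre to √34:
[m·(8) − (2)]² = 34(m² + 1)
15m² − 16m − 15 = 0, so m = 5/3 or m = −3/5.
Through (−8, −2) these give 5x − 3y = −34 and 3x + 5y = −34.

5x − 3y = −34 and 3x + 5y = −34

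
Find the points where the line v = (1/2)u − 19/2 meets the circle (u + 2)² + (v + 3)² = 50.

(−1, −10) and (3, −8)

Substitute v = (−19 + u)/2:
5u² − 10u − 15 = 0  ⟹  u² − 2u − 3 = 0
u = 3 or u = −1, giving (3, −8) and (−1, −10).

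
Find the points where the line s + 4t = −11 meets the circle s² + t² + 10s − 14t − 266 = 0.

Substitute t = (−11 − s)/4:
17s² + 238s − 3519 = 0  ⟹  s² + 14s − 207 = 0
s = 9 or s = −23, giving (9, −5) and (−23, 3).

(−23, 3) and (9, −5)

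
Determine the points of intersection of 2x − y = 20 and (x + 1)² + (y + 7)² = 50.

From the line, y = 2x − 20. Substituting:
5x² − 50x + 120 = 0  ⟹  x² − 10x + 24 = 0
x = 6 or x = 4, giving (6, −8) and (4, −12).

(4, −12) and (6, −8)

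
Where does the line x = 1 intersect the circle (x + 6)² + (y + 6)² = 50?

The line gives x = 1. Substituting into the circle:
y² + 12y + 35 = 0
y = −5 or y = −7, giving (1, −5) and (1, −7).

(1, −7) and (1, −5)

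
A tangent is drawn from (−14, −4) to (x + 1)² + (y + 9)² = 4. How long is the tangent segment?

√190

The centre is (−1, −9) and r = 2. The square of the distance from P to the centre is 169 + 25 = 194.
The tangent meets the radius at right angles, so tangent² = |PO|² − r² = 194 − 4 = 190.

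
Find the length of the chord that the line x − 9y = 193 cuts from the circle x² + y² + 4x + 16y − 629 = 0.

The distance from (−2, −8) to the line is 123/√82, and r² = 697.
Half the chord is √(r² − d²) = √(1025/2), so the full chord is 5√82.

5√82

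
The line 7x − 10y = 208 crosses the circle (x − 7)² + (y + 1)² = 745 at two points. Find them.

(−6, −25) and (34, 3)

Express y = (−208 + 7x)/10 and substitute into the circle:
149x² − 4172x − 30396 = 0  ⟹  x² − 28x − 204 = 0
x = 34 or x = −6, giving (34, 3) and (−6, −25).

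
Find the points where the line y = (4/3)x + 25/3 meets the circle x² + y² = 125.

Express y = (25 + 4x)/3 and substitute into the circle:
25x² + 200x − 500 = 0  ⟹  x² + 8x − 20 = 0
x = 2 or x = −10, giving (2, 11) and (−10, −5).

(−10, −5) and (2, 11)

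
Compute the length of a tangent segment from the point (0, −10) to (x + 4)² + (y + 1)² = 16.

With centre O = (−4, −1), |OP|² = 97 and r² = 16.
By the tangent–radius right angle, tangent length = √(|PO|² − r²) = √81 = 9.

9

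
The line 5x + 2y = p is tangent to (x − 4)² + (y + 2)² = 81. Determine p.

p = 16 ± 9√29

For a tangent, require d(centre, line) = r = 9.
|5·4 + 2·(−2) − p| / √29 = 9
|p − (16)| = 9√29.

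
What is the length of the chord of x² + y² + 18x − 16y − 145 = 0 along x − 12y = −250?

Centre (−9, 8), r² = 290. Perpendicular distance d from centre to line = |145| / √145 = 145/√145.
Chord = 2√(r² − d²) = 2·√(145) = 2√145.

2√145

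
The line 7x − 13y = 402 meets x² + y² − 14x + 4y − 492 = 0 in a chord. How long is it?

√218

Centre (7, −2), r² = 545. Perpendicular distance d from centre to line = |−327| / √218 = 327/√218.
Chord = 2√(r² − d²) = 2·√(109/2) = √218.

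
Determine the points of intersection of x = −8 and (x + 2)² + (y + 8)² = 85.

(−8, −15) and (−8, −1)

The line gives x = −8. Substituting into the circle:
y² + 16y + 15 = 0
y = −1 or y = −15, giving (−8, −1) and (−8, −15).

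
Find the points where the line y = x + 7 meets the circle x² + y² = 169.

(−12, −5) and (5, 12)

Substitute y = x + 7:
2x² + 14x − 120 = 0  ⟹  x² + 7x − 60 = 0
x = 5 or x = −12, giving (5, 12) and (−12, −5).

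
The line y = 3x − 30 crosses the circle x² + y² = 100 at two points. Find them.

Substitute y = 3x − 30:
10x² − 180x + 800 = 0  ⟹  x² − 18x + 80 = 0
x = 10 or x = 8, giving (10, 0) and (8, −6).

(8, −6) and (10, 0)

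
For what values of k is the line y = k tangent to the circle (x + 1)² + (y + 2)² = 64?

k = −10 or k = 6

The line touches the circle iff its distance from (−1, −2) is 8:
|0·(−1) + 1·(−2) − k| / √1 = 8
|k − (−2)| = 8, so k = 6 or k = −10.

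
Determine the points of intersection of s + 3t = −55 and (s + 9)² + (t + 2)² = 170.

(−16, −13) and (−10, −15)

From the line, t = (−55 − s)/3. Substituting:
10s² + 260s + 1600 = 0  ⟹  s² + 26s + 160 = 0
s = −10 or s = −16, giving (−10, −15) and (−16, −13).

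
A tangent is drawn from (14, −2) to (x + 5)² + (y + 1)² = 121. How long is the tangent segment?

Centre (−5, −1), r² = 121. |PO|² = (19)² + (−1)² = 362.
Power of the point: PT² = |PO|² − r² = 241, so PT = √241.

√241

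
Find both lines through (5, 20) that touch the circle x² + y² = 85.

7x − 6y = −85 and 9x + 2y = 85

Let a tangent through (5, 20) have slope m. Its distance from (0, 0) must equal √85:
[m·(−5) − (−20)]² = 85(m² + 1)
12m² + 40m − 63 = 0, so m = 7/6 or m = −9/2.
With m = 7/6: 7x − 6y = −85. With m = −9/2: 9x + 2y = 85.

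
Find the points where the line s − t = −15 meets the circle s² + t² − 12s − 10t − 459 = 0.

(−16, −1) and (12, 27)

Substitute t = s + 15:
2s² + 8s − 384 = 0  ⟹  s² + 4s − 192 = 0
s = 12 or s = −16, giving (12, 27) and (−16, −1).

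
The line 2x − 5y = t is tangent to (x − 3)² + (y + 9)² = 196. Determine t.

t = 51 ± 14√29

Tangency holds when the distance from the centre (3, −9) to the line equals the radius 14:
|2·3 − 5·(−9) − t| / √29 = 14
|t − (51)| = 14√29.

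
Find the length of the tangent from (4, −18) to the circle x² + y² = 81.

√259

The centre is (0, 0) and r = 9. The square of the distance from P to the centre is 16 + 324 = 340.
The tangent meets the radius at right angles, so tangent² = |PO|² − r² = 340 − 81 = 259.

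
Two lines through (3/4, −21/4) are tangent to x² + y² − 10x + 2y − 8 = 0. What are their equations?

A line y − (−21/4) = m(x − (3/4)) is tangent when its distance from (5, −1) is √34:
[m·(17/4) − (17/4)]² = 34(m² + 1)
15m² + 34m + 15 = 0, so m = −3/5 or m = −5/3.
With m = −3/5: 3x + 5y = −24. With m = −5/3: 5x + 3y = −12.

3x + 5y = −24 and 5x + 3y = −12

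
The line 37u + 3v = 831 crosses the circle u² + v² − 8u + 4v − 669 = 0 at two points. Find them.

(21, 18) and (24, −19)

Express v = (831 − 37u)/3 and substitute into the circle:
1378u² − 62010u + 694512 = 0  ⟹  u² − 45u + 504 = 0
u = 24 or u = 21, giving (24, −19) and (21, 18).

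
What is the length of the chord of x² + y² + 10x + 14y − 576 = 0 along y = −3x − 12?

16√10

Substitute y = −3x − 12:
10x² + 40x − 600 = 0  ⟹  x² + 4x − 60 = 0
x = 6 or x = −10, giving (6, −30) and (−10, 18).
|(6, −30) − (−10, 18)| = √((16)² + (−48)²) = 16√10.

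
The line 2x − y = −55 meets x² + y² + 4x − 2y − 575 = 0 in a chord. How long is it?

Centre (−2, 1), r² = 580. Perpendicular distance d from centre to line = |50| / √5 = 50/√5.
Half the chord is √(r² − d²) = √(80), so the full chord is 8√5.

8√5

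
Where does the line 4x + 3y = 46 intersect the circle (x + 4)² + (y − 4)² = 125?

(1, 14) and (7, 6)

Substitute y = (46 − 4x)/3:
25x² − 200x + 175 = 0  ⟹  x² − 8x + 7 = 0
x = 7 or x = 1, giving (7, 6) and (1, 14).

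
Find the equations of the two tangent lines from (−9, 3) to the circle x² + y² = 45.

Let a tangent through (−9, 3) have slope m. Its distance from (0, 0) must equal 3√5:
[m·(9) − (−3)]² = 45(m² + 1)
2m² + 3m − 2 = 0, so m = −2 or m = 1/2.
With m = −2: 2x + y = −15. With m = 1/2: x − 2y = −15.

2x + y = −15 and x − 2y = −15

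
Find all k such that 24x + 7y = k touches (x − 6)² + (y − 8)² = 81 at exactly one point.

The line touches the circle iff its distance from (6, 8) is 9:
|24·6 + 7·8 − k| / √625 = 9
|k − (200)| = 9·25, so k = 425 or k = −25.

k = −25 or k = 425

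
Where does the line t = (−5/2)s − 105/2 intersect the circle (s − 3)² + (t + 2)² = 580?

(−21, 0) and (−13, −20)

Express t = (−105 − 5s)/2 and substitute into the circle:
29s² + 986s + 7917 = 0  ⟹  s² + 34s + 273 = 0
s = −13 or s = −21, giving (−13, −20) and (−21, 0).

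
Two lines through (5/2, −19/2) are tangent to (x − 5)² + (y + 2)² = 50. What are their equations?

x + y = −7 and x − 7y = 69

A line y − (−19/2) = m(x − (5/2)) is tangent when its distance from (5, −2) is 5√2:
[m·(5/2) − (15/2)]² = 50(m² + 1)
7m² + 6m − 1 = 0, so m = −1 or m = 1/7.
With m = −1: x + y = −7. With m = 1/7: x − 7y = 69.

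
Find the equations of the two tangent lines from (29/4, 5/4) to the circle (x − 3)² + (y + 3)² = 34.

A line y − (5/4) = m(x − (29/4)) is tangent when its distance from (3, −3) is √34:
(−17/4m − (−17/4))² = 34(m² + 1)
15m² + 34m + 15 = 0, so m = −3/5 or m = −5/3.
With m = −3/5: 3x + 5y = 28. With m = −5/3: 5x + 3y = 40.

3x + 5y = 28 and 5x + 3y = 40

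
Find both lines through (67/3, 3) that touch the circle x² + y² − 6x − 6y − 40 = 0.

3x + 7y = 88 and 3x − 7y = 46

Let a tangent through (67/3, 3) have slope m. Its distance from (3, 3) must equal √58:
[m·(−58/3) − (0)]² = 58(m² + 1)
49m² − 9 = 0, so m = −3/7 or m = 3/7.
With m = −3/7: 3x + 7y = 88. With m = 3/7: 3x − 7y = 46.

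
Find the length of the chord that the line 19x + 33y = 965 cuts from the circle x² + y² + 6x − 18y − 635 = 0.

5√58

Centre (−3, 9), r² = 725. Perpendicular distance d from centre to line = |−725| / √1450 = 725/√1450.
Half the chord is √(r² − d²) = √(725/2), so the full chord is 5√58.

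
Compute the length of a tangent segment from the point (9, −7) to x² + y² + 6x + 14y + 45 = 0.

√131

The centre is (−3, −7) and r = √13. The square of the distance from P to the centre is 144 + 0 = 144.
The tangent meets the radius at right angles, so tangent² = |PO|² − r² = 144 − 13 = 131.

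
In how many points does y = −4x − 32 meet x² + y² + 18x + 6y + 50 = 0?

Centre (−9, −3), r² = 40. Distance² from centre to line = (−7)²/17 = 49/17.
Since d² < r², the line cuts the circle twice.

2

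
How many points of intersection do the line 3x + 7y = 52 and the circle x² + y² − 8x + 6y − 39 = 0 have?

0

d² = (3·4 + 7·(−3) − (52))²/58 = 3721/58; r² = 64.
Since d² > r², the line lies outside the circle.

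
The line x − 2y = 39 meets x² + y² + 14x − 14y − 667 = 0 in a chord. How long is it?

Express y = (−39 + x)/2 and substitute into the circle:
5x² − 50x − 55 = 0  ⟹  x² − 10x − 11 = 0
x = 11 or x = −1, giving (11, −14) and (−1, −20).
|(11, −14) − (−1, −20)| = √((12)² + (6)²) = 6√5.

6√5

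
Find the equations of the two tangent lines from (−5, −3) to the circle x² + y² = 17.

Let a tangent through (−5, −3) have slope m. Its distance from (0, 0) must equal √17:
(5m − (3))² = 17(m² + 1)
4m² − 15m − 4 = 0, so m = −1/4 or m = 4.
With m = −1/4: x + 4y = −17. With m = 4: 4x − y = −17.

x + 4y = −17 and 4x − y = −17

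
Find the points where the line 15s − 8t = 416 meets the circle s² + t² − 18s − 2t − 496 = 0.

Substitute t = (−416 + 15s)/8:
289s² − 13872s + 147968 = 0  ⟹  s² − 48s + 512 = 0
s = 32 or s = 16, giving (32, 8) and (16, −22).

(16, −22) and (32, 8)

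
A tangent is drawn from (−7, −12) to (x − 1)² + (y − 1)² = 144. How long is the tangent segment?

The centre is (1, 1) and r = 12. The square of the distance from P to the centre is 64 + 169 = 233.
Power of the point: PT² = |PO|² − r² = 89, so PT = √89.

√89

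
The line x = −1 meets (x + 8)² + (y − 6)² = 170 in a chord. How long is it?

Centre (−8, 6), r² = 170. Perpendicular distance d from centre to line = |−7| / √1 = 7.
Chord = 2√(r² − d²) = 2·√(121) = 22.

22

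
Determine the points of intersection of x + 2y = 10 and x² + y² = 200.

(−10, 10) and (14, −2)

Express y = (10 − x)/2 and substitute into the circle:
5x² − 20x − 700 = 0  ⟹  x² − 4x − 140 = 0
x = 14 or x = −10, giving (14, −2) and (−10, 10).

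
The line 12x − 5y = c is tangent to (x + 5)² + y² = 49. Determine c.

The line touches the circle iff its distance from (−5, 0) is 7:
|12·(−5) − 5·0 − c| / √169 = 7
|c − (−60)| = 7·13, so c = 31 or c = −151.

c = −151 or c = 31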